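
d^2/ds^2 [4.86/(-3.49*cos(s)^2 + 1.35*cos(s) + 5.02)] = (-236.781144*(1 - cos(s)^2)^2 + 68.69367*cos(s)^3 - 467.832834*cos(s)^2 - 104.45112*cos(s) + 424.7883)/(-3.49*cos(s)^2 + 1.35*cos(s) + 5.02)^3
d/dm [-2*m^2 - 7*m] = -4*m - 7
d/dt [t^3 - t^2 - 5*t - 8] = 3*t^2 - 2*t - 5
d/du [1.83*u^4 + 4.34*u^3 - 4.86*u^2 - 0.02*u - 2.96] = 7.32*u^3 + 13.02*u^2 - 9.72*u - 0.02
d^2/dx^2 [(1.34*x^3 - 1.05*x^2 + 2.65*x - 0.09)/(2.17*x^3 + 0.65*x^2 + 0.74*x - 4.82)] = (-13.66883*x^6 + 61.9608779999999*x^5 + 195.64503*x^4 - 151.181682*x^3 + 283.098666*x^2 + 230.69538*x - 30.546508)/(10.218313*x^9 + 9.182355*x^8 + 13.204233*x^7 - 61.553449*x^6 - 36.288834*x^5 - 51.481266*x^4 + 137.737628*x^3 + 37.384884*x^2 + 51.575928*x - 111.980168)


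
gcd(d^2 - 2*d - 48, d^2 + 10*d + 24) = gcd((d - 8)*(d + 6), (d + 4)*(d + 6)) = d + 6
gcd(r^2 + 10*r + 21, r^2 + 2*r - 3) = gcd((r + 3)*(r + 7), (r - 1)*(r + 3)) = r + 3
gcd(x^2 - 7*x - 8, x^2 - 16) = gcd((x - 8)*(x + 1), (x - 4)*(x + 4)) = 1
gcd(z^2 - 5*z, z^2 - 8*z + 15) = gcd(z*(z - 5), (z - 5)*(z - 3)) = z - 5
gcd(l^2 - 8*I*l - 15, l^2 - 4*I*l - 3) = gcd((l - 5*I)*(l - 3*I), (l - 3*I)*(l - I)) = l - 3*I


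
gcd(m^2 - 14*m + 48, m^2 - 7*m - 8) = m - 8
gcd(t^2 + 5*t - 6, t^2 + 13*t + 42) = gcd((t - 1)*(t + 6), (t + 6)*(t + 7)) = t + 6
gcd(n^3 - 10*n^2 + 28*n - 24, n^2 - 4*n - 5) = 1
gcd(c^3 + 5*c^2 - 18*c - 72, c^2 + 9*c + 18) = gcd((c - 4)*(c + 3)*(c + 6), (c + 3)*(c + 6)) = c^2 + 9*c + 18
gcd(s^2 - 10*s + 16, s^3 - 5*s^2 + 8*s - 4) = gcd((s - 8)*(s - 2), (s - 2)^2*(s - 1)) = s - 2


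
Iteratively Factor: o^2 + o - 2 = (o + 2)*(o - 1)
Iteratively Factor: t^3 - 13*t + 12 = (t + 4)*(t^2 - 4*t + 3) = (t - 1)*(t + 4)*(t - 3)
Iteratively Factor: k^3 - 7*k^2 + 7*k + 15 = (k + 1)*(k^2 - 8*k + 15) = (k - 5)*(k + 1)*(k - 3)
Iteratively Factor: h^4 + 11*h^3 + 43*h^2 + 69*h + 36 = (h + 3)*(h^3 + 8*h^2 + 19*h + 12) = (h + 1)*(h + 3)*(h^2 + 7*h + 12) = (h + 1)*(h + 3)*(h + 4)*(h + 3)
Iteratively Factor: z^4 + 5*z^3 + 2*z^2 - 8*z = (z - 1)*(z^3 + 6*z^2 + 8*z) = (z - 1)*(z + 4)*(z^2 + 2*z) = (z - 1)*(z + 2)*(z + 4)*(z)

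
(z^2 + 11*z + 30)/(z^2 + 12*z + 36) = (z + 5)/(z + 6)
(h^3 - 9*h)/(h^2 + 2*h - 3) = h*(h - 3)/(h - 1)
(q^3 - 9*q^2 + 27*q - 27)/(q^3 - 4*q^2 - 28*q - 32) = (-q^3 + 9*q^2 - 27*q + 27)/(-q^3 + 4*q^2 + 28*q + 32)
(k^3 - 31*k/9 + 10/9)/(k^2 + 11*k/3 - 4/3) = (3*k^2 + k - 10)/(3*(k + 4))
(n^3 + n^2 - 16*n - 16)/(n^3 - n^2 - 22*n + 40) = (n^2 + 5*n + 4)/(n^2 + 3*n - 10)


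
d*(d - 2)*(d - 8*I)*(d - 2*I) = d^4 - 2*d^3 - 10*I*d^3 - 16*d^2 + 20*I*d^2 + 32*d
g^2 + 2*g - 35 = (g - 5)*(g + 7)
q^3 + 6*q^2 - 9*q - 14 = (q - 2)*(q + 1)*(q + 7)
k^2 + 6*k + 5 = (k + 1)*(k + 5)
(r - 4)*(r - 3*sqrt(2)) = r^2 - 3*sqrt(2)*r - 4*r + 12*sqrt(2)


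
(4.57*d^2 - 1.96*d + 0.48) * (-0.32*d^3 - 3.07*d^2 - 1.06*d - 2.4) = -1.4624*d^5 - 13.4027*d^4 + 1.0194*d^3 - 10.364*d^2 + 4.1952*d - 1.152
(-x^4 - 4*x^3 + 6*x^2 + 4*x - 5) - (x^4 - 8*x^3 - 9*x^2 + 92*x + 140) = -2*x^4 + 4*x^3 + 15*x^2 - 88*x - 145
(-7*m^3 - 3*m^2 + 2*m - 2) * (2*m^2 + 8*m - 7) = -14*m^5 - 62*m^4 + 29*m^3 + 33*m^2 - 30*m + 14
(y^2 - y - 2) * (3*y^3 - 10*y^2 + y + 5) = 3*y^5 - 13*y^4 + 5*y^3 + 24*y^2 - 7*y - 10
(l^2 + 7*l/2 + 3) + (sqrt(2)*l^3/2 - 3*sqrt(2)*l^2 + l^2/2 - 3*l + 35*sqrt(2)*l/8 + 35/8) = sqrt(2)*l^3/2 - 3*sqrt(2)*l^2 + 3*l^2/2 + l/2 + 35*sqrt(2)*l/8 + 59/8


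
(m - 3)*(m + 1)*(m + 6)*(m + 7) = m^4 + 11*m^3 + 13*m^2 - 123*m - 126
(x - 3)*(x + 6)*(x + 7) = x^3 + 10*x^2 + 3*x - 126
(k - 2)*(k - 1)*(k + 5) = k^3 + 2*k^2 - 13*k + 10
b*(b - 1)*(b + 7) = b^3 + 6*b^2 - 7*b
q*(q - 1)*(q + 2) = q^3 + q^2 - 2*q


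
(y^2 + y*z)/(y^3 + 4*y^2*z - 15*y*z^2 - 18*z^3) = y/(y^2 + 3*y*z - 18*z^2)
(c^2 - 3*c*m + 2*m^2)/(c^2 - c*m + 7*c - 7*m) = (c - 2*m)/(c + 7)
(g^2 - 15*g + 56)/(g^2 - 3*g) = (g^2 - 15*g + 56)/(g*(g - 3))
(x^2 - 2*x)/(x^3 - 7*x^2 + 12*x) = (x - 2)/(x^2 - 7*x + 12)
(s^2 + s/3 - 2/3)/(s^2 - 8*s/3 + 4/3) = (s + 1)/(s - 2)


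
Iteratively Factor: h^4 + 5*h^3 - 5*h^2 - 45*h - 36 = (h + 4)*(h^3 + h^2 - 9*h - 9) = (h - 3)*(h + 4)*(h^2 + 4*h + 3) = (h - 3)*(h + 3)*(h + 4)*(h + 1)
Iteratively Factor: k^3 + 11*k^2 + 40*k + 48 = (k + 4)*(k^2 + 7*k + 12) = (k + 3)*(k + 4)*(k + 4)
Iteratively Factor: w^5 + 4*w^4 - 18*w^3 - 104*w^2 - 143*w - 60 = (w + 1)*(w^4 + 3*w^3 - 21*w^2 - 83*w - 60) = (w + 1)^2*(w^3 + 2*w^2 - 23*w - 60) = (w - 5)*(w + 1)^2*(w^2 + 7*w + 12) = (w - 5)*(w + 1)^2*(w + 3)*(w + 4)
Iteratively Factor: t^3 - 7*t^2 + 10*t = (t)*(t^2 - 7*t + 10) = t*(t - 5)*(t - 2)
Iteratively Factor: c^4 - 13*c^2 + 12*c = (c + 4)*(c^3 - 4*c^2 + 3*c) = c*(c + 4)*(c^2 - 4*c + 3) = c*(c - 1)*(c + 4)*(c - 3)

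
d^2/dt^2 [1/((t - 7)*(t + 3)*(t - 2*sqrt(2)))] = 2*((t - 7)^2*(t + 3)^2 + (t - 7)^2*(t + 3)*(t - 2*sqrt(2)) + (t - 7)^2*(t - 2*sqrt(2))^2 + (t - 7)*(t + 3)^2*(t - 2*sqrt(2)) + (t - 7)*(t + 3)*(t - 2*sqrt(2))^2 + (t + 3)^2*(t - 2*sqrt(2))^2)/((t - 7)^3*(t + 3)^3*(t - 2*sqrt(2))^3)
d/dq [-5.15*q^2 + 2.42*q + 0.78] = 2.42 - 10.3*q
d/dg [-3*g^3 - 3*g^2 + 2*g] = -9*g^2 - 6*g + 2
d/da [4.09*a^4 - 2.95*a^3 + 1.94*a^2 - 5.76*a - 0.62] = 16.36*a^3 - 8.85*a^2 + 3.88*a - 5.76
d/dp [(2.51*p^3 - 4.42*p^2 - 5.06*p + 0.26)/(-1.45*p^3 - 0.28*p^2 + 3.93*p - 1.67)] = (-7.1118*p^4 + 5.0546*p^3 - 30.2315*p^2 + 14.9084*p + 7.4284)/(2.1025*p^6 + 0.812*p^5 - 11.3186*p^4 + 2.6422*p^3 + 16.3801*p^2 - 13.1262*p + 2.7889)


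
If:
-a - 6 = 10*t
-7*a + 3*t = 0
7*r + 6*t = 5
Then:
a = -18/73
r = 617/511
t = -42/73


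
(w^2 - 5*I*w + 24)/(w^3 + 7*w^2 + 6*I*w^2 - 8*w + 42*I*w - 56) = (w^2 - 5*I*w + 24)/(w^3 + w^2*(7 + 6*I) + w*(-8 + 42*I) - 56)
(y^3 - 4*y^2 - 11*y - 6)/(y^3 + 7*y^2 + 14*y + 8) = (y^2 - 5*y - 6)/(y^2 + 6*y + 8)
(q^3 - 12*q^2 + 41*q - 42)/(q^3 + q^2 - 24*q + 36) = (q - 7)/(q + 6)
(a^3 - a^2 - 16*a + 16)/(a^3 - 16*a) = (a - 1)/a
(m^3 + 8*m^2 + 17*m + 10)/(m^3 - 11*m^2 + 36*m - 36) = (m^3 + 8*m^2 + 17*m + 10)/(m^3 - 11*m^2 + 36*m - 36)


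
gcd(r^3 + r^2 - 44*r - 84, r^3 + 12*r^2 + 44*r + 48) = r^2 + 8*r + 12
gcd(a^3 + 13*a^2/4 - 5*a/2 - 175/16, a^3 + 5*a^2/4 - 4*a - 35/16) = a^2 + 3*a/4 - 35/8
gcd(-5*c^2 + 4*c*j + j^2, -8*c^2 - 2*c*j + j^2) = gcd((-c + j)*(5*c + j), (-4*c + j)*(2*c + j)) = 1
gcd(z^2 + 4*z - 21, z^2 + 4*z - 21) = z^2 + 4*z - 21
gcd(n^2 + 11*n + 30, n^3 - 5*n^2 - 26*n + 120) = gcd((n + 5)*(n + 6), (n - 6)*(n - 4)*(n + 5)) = n + 5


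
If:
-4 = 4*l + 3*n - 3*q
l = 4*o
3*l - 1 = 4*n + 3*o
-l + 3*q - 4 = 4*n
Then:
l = -4/39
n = -4/13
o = -1/39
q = 8/9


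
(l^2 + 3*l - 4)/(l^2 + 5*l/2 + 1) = 2*(l^2 + 3*l - 4)/(2*l^2 + 5*l + 2)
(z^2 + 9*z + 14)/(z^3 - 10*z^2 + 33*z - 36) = (z^2 + 9*z + 14)/(z^3 - 10*z^2 + 33*z - 36)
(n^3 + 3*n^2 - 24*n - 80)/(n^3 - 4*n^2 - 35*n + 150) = (n^2 + 8*n + 16)/(n^2 + n - 30)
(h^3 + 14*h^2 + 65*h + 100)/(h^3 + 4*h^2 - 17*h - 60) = (h^2 + 9*h + 20)/(h^2 - h - 12)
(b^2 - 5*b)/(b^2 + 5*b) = (b - 5)/(b + 5)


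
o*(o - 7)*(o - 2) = o^3 - 9*o^2 + 14*o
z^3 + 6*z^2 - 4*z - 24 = (z - 2)*(z + 2)*(z + 6)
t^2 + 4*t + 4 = (t + 2)^2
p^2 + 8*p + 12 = (p + 2)*(p + 6)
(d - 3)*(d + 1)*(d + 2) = d^3 - 7*d - 6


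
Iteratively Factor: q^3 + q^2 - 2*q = (q + 2)*(q^2 - q) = (q - 1)*(q + 2)*(q)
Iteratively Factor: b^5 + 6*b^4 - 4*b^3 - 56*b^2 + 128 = (b + 4)*(b^4 + 2*b^3 - 12*b^2 - 8*b + 32) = (b + 4)^2*(b^3 - 2*b^2 - 4*b + 8) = (b + 2)*(b + 4)^2*(b^2 - 4*b + 4) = (b - 2)*(b + 2)*(b + 4)^2*(b - 2)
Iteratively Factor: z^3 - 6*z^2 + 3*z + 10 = (z - 2)*(z^2 - 4*z - 5) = (z - 2)*(z + 1)*(z - 5)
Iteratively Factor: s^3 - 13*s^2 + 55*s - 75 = (s - 3)*(s^2 - 10*s + 25) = (s - 5)*(s - 3)*(s - 5)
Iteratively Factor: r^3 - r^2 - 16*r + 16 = (r - 4)*(r^2 + 3*r - 4) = (r - 4)*(r + 4)*(r - 1)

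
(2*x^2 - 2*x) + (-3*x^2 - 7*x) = -x^2 - 9*x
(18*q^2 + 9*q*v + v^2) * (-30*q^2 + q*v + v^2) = -540*q^4 - 252*q^3*v - 3*q^2*v^2 + 10*q*v^3 + v^4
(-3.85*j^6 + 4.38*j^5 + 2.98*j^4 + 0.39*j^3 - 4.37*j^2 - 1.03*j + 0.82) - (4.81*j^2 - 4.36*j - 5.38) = -3.85*j^6 + 4.38*j^5 + 2.98*j^4 + 0.39*j^3 - 9.18*j^2 + 3.33*j + 6.2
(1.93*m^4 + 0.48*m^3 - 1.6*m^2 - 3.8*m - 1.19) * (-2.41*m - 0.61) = -4.6513*m^5 - 2.3341*m^4 + 3.5632*m^3 + 10.134*m^2 + 5.1859*m + 0.7259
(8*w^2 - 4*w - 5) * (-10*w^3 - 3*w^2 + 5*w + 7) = -80*w^5 + 16*w^4 + 102*w^3 + 51*w^2 - 53*w - 35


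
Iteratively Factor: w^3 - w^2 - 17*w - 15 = (w - 5)*(w^2 + 4*w + 3) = (w - 5)*(w + 3)*(w + 1)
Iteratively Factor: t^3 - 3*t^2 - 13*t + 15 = (t - 1)*(t^2 - 2*t - 15) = (t - 1)*(t + 3)*(t - 5)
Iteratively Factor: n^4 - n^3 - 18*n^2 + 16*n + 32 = (n - 2)*(n^3 + n^2 - 16*n - 16) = (n - 2)*(n + 1)*(n^2 - 16) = (n - 4)*(n - 2)*(n + 1)*(n + 4)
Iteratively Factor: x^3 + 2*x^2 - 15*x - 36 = (x + 3)*(x^2 - x - 12) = (x + 3)^2*(x - 4)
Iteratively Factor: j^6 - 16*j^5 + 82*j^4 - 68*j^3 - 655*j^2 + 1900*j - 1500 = (j - 2)*(j^5 - 14*j^4 + 54*j^3 + 40*j^2 - 575*j + 750) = (j - 5)*(j - 2)*(j^4 - 9*j^3 + 9*j^2 + 85*j - 150) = (j - 5)*(j - 2)*(j + 3)*(j^3 - 12*j^2 + 45*j - 50) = (j - 5)^2*(j - 2)*(j + 3)*(j^2 - 7*j + 10) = (j - 5)^2*(j - 2)^2*(j + 3)*(j - 5)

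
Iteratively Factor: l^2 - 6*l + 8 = (l - 2)*(l - 4)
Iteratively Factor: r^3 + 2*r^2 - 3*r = (r)*(r^2 + 2*r - 3) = r*(r - 1)*(r + 3)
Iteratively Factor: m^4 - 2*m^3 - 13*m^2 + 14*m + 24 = (m + 1)*(m^3 - 3*m^2 - 10*m + 24) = (m + 1)*(m + 3)*(m^2 - 6*m + 8) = (m - 4)*(m + 1)*(m + 3)*(m - 2)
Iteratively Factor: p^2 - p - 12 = (p + 3)*(p - 4)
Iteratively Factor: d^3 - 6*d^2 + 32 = (d + 2)*(d^2 - 8*d + 16) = (d - 4)*(d + 2)*(d - 4)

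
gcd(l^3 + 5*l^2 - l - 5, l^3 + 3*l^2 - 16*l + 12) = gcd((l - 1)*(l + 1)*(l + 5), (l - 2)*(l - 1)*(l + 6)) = l - 1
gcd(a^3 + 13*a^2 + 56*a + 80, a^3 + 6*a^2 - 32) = a^2 + 8*a + 16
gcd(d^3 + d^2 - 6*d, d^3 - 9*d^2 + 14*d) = d^2 - 2*d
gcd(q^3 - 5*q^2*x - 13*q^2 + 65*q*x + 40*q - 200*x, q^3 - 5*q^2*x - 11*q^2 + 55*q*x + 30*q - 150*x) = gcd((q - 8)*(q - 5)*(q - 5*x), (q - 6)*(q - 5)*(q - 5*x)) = -q^2 + 5*q*x + 5*q - 25*x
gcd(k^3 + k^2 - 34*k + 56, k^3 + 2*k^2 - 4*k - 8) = k - 2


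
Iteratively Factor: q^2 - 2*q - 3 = (q + 1)*(q - 3)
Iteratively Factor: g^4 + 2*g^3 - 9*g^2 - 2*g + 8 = (g - 2)*(g^3 + 4*g^2 - g - 4) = (g - 2)*(g + 4)*(g^2 - 1) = (g - 2)*(g - 1)*(g + 4)*(g + 1)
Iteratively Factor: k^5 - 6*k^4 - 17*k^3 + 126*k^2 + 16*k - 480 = (k - 3)*(k^4 - 3*k^3 - 26*k^2 + 48*k + 160) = (k - 4)*(k - 3)*(k^3 + k^2 - 22*k - 40) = (k - 4)*(k - 3)*(k + 4)*(k^2 - 3*k - 10) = (k - 5)*(k - 4)*(k - 3)*(k + 4)*(k + 2)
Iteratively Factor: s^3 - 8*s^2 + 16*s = (s - 4)*(s^2 - 4*s) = s*(s - 4)*(s - 4)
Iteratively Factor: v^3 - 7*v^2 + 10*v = (v)*(v^2 - 7*v + 10) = v*(v - 2)*(v - 5)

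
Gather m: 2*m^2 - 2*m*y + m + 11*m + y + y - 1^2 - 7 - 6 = 2*m^2 + m*(12 - 2*y) + 2*y - 14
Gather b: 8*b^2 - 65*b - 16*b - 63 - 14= 8*b^2 - 81*b - 77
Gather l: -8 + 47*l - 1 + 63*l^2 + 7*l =63*l^2 + 54*l - 9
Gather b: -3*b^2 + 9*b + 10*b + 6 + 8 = -3*b^2 + 19*b + 14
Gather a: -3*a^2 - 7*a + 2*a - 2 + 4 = -3*a^2 - 5*a + 2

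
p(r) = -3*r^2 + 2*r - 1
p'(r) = 2 - 6*r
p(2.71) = -17.61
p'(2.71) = -14.26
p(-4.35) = -66.47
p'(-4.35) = 28.10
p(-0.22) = -1.59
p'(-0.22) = 3.32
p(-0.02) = -1.04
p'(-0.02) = 2.12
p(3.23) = -25.84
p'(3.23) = -17.38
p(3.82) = -37.14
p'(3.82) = -20.92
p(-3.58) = -46.61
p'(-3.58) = 23.48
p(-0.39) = -2.24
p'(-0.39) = 4.34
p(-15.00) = -706.00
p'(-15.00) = 92.00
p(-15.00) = -706.00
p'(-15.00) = 92.00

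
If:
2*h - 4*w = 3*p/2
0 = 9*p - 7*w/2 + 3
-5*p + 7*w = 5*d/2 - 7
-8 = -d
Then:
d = 8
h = 1779/364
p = 7/13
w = 204/91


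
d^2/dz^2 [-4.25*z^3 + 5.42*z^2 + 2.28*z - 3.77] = 10.84 - 25.5*z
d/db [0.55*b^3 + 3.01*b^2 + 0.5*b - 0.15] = 1.65*b^2 + 6.02*b + 0.5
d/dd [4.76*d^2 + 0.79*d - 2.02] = 9.52*d + 0.79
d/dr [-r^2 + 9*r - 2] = 9 - 2*r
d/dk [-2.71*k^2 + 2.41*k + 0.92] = 2.41 - 5.42*k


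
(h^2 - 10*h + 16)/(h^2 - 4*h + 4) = (h - 8)/(h - 2)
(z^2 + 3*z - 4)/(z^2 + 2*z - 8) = (z - 1)/(z - 2)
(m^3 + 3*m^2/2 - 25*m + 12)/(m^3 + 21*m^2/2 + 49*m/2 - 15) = (m - 4)/(m + 5)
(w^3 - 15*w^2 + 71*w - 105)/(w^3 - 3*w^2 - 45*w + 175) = (w^2 - 10*w + 21)/(w^2 + 2*w - 35)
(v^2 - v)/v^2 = (v - 1)/v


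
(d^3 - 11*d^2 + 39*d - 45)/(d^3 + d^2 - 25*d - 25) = (d^2 - 6*d + 9)/(d^2 + 6*d + 5)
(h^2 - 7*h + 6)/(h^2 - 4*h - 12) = (h - 1)/(h + 2)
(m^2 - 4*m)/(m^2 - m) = (m - 4)/(m - 1)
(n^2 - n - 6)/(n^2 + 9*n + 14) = (n - 3)/(n + 7)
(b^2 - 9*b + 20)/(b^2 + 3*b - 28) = (b - 5)/(b + 7)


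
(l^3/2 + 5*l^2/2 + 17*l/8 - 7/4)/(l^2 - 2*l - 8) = (4*l^2 + 12*l - 7)/(8*(l - 4))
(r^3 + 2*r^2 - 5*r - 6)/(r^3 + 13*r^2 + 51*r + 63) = (r^2 - r - 2)/(r^2 + 10*r + 21)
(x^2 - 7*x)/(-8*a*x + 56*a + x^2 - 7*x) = x/(-8*a + x)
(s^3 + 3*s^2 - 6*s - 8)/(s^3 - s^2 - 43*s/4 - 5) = 4*(-s^3 - 3*s^2 + 6*s + 8)/(-4*s^3 + 4*s^2 + 43*s + 20)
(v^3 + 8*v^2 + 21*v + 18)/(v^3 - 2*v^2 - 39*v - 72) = (v + 2)/(v - 8)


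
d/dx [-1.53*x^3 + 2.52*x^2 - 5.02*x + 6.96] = -4.59*x^2 + 5.04*x - 5.02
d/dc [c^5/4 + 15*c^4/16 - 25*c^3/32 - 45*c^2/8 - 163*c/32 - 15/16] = 5*c^4/4 + 15*c^3/4 - 75*c^2/32 - 45*c/4 - 163/32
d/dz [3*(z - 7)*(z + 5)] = 6*z - 6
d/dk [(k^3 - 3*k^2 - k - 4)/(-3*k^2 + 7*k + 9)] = (-3*k^4 + 14*k^3 + 3*k^2 - 78*k + 19)/(9*k^4 - 42*k^3 - 5*k^2 + 126*k + 81)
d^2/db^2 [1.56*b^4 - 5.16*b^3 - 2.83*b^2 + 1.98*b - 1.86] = 18.72*b^2 - 30.96*b - 5.66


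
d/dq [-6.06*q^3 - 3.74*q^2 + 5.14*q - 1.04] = -18.18*q^2 - 7.48*q + 5.14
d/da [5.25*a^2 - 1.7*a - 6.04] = 10.5*a - 1.7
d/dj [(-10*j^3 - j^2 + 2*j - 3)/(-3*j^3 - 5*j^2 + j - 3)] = (47*j^4 - 8*j^3 + 72*j^2 - 24*j - 3)/(9*j^6 + 30*j^5 + 19*j^4 + 8*j^3 + 31*j^2 - 6*j + 9)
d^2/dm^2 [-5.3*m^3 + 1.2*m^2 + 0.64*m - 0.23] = 2.4 - 31.8*m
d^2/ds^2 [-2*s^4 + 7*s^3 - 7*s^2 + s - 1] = -24*s^2 + 42*s - 14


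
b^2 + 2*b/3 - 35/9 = (b - 5/3)*(b + 7/3)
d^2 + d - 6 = (d - 2)*(d + 3)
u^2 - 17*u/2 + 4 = (u - 8)*(u - 1/2)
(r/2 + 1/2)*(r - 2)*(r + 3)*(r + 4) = r^4/2 + 3*r^3 + 3*r^2/2 - 13*r - 12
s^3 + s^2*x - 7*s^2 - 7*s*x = s*(s - 7)*(s + x)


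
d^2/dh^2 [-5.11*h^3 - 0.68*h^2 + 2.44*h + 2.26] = -30.66*h - 1.36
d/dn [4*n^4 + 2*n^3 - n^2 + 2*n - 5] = 16*n^3 + 6*n^2 - 2*n + 2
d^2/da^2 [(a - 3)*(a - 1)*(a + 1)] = 6*a - 6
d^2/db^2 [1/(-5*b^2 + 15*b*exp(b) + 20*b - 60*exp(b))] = ((-3*b*exp(b) + 6*exp(b) + 2)*(b^2 - 3*b*exp(b) - 4*b + 12*exp(b)) - 2*(3*b*exp(b) - 2*b - 9*exp(b) + 4)^2)/(5*(b^2 - 3*b*exp(b) - 4*b + 12*exp(b))^3)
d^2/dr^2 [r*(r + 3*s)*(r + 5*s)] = 6*r + 16*s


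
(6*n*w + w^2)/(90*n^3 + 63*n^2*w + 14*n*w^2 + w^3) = w/(15*n^2 + 8*n*w + w^2)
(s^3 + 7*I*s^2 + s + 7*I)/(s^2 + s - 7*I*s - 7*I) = (s^3 + 7*I*s^2 + s + 7*I)/(s^2 + s - 7*I*s - 7*I)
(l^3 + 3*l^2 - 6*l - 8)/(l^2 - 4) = (l^2 + 5*l + 4)/(l + 2)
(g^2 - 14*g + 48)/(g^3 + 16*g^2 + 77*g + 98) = (g^2 - 14*g + 48)/(g^3 + 16*g^2 + 77*g + 98)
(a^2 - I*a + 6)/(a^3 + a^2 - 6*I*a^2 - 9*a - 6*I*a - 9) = (a + 2*I)/(a^2 + a*(1 - 3*I) - 3*I)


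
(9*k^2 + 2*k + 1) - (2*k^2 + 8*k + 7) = 7*k^2 - 6*k - 6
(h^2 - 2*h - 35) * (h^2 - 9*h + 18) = h^4 - 11*h^3 + h^2 + 279*h - 630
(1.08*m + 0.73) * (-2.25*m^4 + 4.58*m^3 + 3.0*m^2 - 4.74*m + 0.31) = -2.43*m^5 + 3.3039*m^4 + 6.5834*m^3 - 2.9292*m^2 - 3.1254*m + 0.2263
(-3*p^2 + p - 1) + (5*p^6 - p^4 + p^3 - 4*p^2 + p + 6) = 5*p^6 - p^4 + p^3 - 7*p^2 + 2*p + 5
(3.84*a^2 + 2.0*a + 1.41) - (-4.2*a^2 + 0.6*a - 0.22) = 8.04*a^2 + 1.4*a + 1.63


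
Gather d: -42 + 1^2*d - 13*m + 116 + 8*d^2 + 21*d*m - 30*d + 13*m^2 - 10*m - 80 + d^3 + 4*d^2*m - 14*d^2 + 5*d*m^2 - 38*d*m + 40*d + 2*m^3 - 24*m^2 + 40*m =d^3 + d^2*(4*m - 6) + d*(5*m^2 - 17*m + 11) + 2*m^3 - 11*m^2 + 17*m - 6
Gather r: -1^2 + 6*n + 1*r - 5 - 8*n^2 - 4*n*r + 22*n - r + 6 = -8*n^2 - 4*n*r + 28*n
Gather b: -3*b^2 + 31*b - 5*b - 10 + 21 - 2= -3*b^2 + 26*b + 9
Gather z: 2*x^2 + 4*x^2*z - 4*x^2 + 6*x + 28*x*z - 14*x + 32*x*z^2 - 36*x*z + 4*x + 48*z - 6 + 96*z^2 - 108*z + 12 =-2*x^2 - 4*x + z^2*(32*x + 96) + z*(4*x^2 - 8*x - 60) + 6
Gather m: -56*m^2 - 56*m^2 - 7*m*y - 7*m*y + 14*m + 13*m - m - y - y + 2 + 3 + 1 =-112*m^2 + m*(26 - 14*y) - 2*y + 6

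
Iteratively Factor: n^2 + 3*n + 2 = (n + 1)*(n + 2)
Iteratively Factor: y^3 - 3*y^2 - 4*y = (y)*(y^2 - 3*y - 4) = y*(y - 4)*(y + 1)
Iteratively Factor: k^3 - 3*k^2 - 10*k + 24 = (k - 2)*(k^2 - k - 12) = (k - 2)*(k + 3)*(k - 4)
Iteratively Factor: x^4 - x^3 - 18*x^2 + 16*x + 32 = (x - 4)*(x^3 + 3*x^2 - 6*x - 8) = (x - 4)*(x + 1)*(x^2 + 2*x - 8) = (x - 4)*(x + 1)*(x + 4)*(x - 2)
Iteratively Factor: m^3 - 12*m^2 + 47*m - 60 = (m - 5)*(m^2 - 7*m + 12) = (m - 5)*(m - 4)*(m - 3)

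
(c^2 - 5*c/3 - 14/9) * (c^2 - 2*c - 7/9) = c^4 - 11*c^3/3 + c^2 + 119*c/27 + 98/81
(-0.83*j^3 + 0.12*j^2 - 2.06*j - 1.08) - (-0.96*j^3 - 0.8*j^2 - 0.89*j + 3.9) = 0.13*j^3 + 0.92*j^2 - 1.17*j - 4.98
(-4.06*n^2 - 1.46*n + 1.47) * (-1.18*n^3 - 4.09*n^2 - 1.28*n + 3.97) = 4.7908*n^5 + 18.3282*n^4 + 9.4336*n^3 - 20.2617*n^2 - 7.6778*n + 5.8359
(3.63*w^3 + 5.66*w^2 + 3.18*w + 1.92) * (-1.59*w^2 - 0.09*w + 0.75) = -5.7717*w^5 - 9.3261*w^4 - 2.8431*w^3 + 0.906*w^2 + 2.2122*w + 1.44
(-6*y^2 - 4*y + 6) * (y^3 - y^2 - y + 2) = -6*y^5 + 2*y^4 + 16*y^3 - 14*y^2 - 14*y + 12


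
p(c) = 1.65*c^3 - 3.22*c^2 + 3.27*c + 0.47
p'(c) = 4.95*c^2 - 6.44*c + 3.27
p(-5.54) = -397.02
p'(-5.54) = 190.87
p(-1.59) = -19.50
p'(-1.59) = 26.02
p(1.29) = 2.87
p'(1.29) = 3.20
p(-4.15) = -186.49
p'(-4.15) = 115.25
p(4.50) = 100.34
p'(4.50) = 74.53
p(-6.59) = -633.13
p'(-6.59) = 260.68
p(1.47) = 3.56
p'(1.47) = 4.50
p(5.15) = 157.28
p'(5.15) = 101.39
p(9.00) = 971.93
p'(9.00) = 346.26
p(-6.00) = -491.47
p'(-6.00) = 220.11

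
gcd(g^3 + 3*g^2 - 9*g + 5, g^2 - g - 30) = g + 5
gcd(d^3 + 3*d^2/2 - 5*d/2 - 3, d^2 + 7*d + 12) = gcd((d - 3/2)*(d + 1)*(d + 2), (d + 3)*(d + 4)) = 1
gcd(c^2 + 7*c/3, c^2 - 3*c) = c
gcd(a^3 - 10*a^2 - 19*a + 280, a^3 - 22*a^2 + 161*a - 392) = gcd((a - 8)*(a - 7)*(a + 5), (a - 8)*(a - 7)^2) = a^2 - 15*a + 56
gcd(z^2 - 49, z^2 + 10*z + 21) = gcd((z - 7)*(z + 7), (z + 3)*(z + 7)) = z + 7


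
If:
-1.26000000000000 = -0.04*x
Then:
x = 31.50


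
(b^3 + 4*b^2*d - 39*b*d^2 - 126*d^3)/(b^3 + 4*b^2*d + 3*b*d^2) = (b^2 + b*d - 42*d^2)/(b*(b + d))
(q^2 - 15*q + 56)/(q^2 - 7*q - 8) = (q - 7)/(q + 1)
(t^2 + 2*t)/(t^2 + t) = (t + 2)/(t + 1)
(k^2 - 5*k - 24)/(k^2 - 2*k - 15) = (k - 8)/(k - 5)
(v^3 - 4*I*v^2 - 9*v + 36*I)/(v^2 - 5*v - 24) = (v^2 - v*(3 + 4*I) + 12*I)/(v - 8)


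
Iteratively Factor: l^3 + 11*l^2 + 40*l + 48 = (l + 3)*(l^2 + 8*l + 16) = (l + 3)*(l + 4)*(l + 4)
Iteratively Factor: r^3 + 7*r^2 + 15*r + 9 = (r + 1)*(r^2 + 6*r + 9) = (r + 1)*(r + 3)*(r + 3)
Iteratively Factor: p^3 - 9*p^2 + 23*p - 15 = (p - 5)*(p^2 - 4*p + 3) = (p - 5)*(p - 3)*(p - 1)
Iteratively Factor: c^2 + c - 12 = (c - 3)*(c + 4)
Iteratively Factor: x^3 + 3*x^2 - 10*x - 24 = (x + 4)*(x^2 - x - 6) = (x - 3)*(x + 4)*(x + 2)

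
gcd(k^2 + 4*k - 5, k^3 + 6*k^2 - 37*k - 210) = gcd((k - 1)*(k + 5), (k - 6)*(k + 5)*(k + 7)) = k + 5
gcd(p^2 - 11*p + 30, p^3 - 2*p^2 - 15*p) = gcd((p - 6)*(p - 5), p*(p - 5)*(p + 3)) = p - 5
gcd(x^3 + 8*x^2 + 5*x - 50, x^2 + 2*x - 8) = x - 2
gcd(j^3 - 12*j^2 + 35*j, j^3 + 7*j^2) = j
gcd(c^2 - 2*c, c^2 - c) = c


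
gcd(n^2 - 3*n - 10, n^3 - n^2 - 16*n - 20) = n^2 - 3*n - 10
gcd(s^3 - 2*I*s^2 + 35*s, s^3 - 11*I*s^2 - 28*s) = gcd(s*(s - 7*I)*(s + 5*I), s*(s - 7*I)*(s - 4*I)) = s^2 - 7*I*s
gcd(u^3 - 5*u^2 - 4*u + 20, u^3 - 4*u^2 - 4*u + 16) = u^2 - 4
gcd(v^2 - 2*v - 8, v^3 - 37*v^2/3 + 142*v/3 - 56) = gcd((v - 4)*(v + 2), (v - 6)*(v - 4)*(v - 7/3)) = v - 4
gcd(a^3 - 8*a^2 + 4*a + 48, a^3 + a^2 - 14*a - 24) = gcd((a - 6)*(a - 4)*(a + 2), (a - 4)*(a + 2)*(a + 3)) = a^2 - 2*a - 8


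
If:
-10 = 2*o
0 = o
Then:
No Solution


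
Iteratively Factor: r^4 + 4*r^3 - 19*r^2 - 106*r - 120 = (r + 2)*(r^3 + 2*r^2 - 23*r - 60) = (r + 2)*(r + 3)*(r^2 - r - 20) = (r - 5)*(r + 2)*(r + 3)*(r + 4)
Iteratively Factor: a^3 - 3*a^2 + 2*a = (a)*(a^2 - 3*a + 2) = a*(a - 1)*(a - 2)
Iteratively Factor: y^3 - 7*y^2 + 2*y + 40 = (y - 5)*(y^2 - 2*y - 8) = (y - 5)*(y + 2)*(y - 4)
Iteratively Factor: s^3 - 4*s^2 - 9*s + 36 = (s - 4)*(s^2 - 9) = (s - 4)*(s - 3)*(s + 3)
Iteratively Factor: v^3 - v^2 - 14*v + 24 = (v - 3)*(v^2 + 2*v - 8) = (v - 3)*(v - 2)*(v + 4)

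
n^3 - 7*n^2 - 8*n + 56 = (n - 7)*(n - 2*sqrt(2))*(n + 2*sqrt(2))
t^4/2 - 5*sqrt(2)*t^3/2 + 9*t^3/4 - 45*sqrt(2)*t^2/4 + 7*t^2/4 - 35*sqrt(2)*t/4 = t*(t/2 + 1/2)*(t + 7/2)*(t - 5*sqrt(2))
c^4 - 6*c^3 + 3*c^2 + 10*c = c*(c - 5)*(c - 2)*(c + 1)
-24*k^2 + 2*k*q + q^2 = (-4*k + q)*(6*k + q)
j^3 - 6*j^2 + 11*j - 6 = (j - 3)*(j - 2)*(j - 1)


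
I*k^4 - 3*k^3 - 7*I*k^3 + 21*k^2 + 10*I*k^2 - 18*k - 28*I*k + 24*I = (k - 6)*(k - 1)*(k + 4*I)*(I*k + 1)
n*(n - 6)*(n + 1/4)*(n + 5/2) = n^4 - 13*n^3/4 - 127*n^2/8 - 15*n/4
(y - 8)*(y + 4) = y^2 - 4*y - 32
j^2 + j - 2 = (j - 1)*(j + 2)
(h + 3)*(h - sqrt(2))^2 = h^3 - 2*sqrt(2)*h^2 + 3*h^2 - 6*sqrt(2)*h + 2*h + 6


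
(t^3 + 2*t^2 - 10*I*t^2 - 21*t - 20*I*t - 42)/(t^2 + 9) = (t^2 + t*(2 - 7*I) - 14*I)/(t + 3*I)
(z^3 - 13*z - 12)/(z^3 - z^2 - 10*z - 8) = (z + 3)/(z + 2)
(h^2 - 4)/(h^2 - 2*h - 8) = (h - 2)/(h - 4)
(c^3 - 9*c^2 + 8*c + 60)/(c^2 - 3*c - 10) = c - 6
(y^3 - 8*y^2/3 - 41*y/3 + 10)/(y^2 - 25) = (y^2 + 7*y/3 - 2)/(y + 5)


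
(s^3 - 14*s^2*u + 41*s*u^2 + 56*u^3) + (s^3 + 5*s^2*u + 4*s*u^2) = 2*s^3 - 9*s^2*u + 45*s*u^2 + 56*u^3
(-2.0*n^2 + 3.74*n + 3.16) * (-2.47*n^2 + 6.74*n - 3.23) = 4.94*n^4 - 22.7178*n^3 + 23.8624*n^2 + 9.2182*n - 10.2068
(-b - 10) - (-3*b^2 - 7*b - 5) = 3*b^2 + 6*b - 5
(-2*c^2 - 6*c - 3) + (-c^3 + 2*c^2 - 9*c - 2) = -c^3 - 15*c - 5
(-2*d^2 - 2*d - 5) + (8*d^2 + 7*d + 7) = 6*d^2 + 5*d + 2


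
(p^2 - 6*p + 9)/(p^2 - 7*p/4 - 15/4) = 4*(p - 3)/(4*p + 5)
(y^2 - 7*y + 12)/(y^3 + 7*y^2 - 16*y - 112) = (y - 3)/(y^2 + 11*y + 28)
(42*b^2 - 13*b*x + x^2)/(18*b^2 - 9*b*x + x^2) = (-7*b + x)/(-3*b + x)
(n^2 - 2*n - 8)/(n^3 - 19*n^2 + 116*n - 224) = (n + 2)/(n^2 - 15*n + 56)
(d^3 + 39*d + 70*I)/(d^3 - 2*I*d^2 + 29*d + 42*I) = (d + 5*I)/(d + 3*I)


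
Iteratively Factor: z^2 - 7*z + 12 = (z - 3)*(z - 4)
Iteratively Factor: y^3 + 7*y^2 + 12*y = (y + 3)*(y^2 + 4*y) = (y + 3)*(y + 4)*(y)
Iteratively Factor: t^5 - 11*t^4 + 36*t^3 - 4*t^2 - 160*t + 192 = (t - 3)*(t^4 - 8*t^3 + 12*t^2 + 32*t - 64) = (t - 4)*(t - 3)*(t^3 - 4*t^2 - 4*t + 16) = (t - 4)*(t - 3)*(t + 2)*(t^2 - 6*t + 8) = (t - 4)^2*(t - 3)*(t + 2)*(t - 2)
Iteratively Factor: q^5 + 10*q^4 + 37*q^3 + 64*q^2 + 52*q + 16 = (q + 1)*(q^4 + 9*q^3 + 28*q^2 + 36*q + 16) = (q + 1)^2*(q^3 + 8*q^2 + 20*q + 16) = (q + 1)^2*(q + 2)*(q^2 + 6*q + 8) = (q + 1)^2*(q + 2)*(q + 4)*(q + 2)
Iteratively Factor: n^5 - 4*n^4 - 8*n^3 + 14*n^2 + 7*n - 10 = (n + 1)*(n^4 - 5*n^3 - 3*n^2 + 17*n - 10) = (n - 5)*(n + 1)*(n^3 - 3*n + 2) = (n - 5)*(n - 1)*(n + 1)*(n^2 + n - 2) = (n - 5)*(n - 1)^2*(n + 1)*(n + 2)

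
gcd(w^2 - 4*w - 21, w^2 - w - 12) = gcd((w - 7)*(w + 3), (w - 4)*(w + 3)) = w + 3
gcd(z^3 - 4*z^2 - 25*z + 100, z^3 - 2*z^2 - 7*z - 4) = z - 4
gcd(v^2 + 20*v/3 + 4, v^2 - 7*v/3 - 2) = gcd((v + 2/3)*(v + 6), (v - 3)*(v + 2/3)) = v + 2/3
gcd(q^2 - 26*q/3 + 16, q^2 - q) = 1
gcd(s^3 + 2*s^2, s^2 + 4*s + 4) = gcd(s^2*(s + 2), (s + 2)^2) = s + 2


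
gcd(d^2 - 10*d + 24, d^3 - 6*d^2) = d - 6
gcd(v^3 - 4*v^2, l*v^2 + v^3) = v^2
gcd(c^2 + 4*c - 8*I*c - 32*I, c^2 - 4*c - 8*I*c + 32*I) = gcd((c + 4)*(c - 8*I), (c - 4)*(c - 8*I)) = c - 8*I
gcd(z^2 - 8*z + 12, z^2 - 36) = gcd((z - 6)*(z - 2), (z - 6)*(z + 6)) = z - 6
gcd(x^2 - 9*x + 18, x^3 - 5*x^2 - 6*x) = x - 6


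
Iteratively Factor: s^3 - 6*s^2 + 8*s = (s - 4)*(s^2 - 2*s) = (s - 4)*(s - 2)*(s)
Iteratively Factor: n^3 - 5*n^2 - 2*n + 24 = (n - 3)*(n^2 - 2*n - 8) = (n - 4)*(n - 3)*(n + 2)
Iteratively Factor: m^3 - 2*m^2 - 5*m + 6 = (m - 1)*(m^2 - m - 6) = (m - 3)*(m - 1)*(m + 2)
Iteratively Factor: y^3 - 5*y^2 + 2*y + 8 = (y - 2)*(y^2 - 3*y - 4) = (y - 2)*(y + 1)*(y - 4)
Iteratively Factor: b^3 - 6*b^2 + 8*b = (b - 2)*(b^2 - 4*b) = b*(b - 2)*(b - 4)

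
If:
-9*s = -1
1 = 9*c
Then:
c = 1/9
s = 1/9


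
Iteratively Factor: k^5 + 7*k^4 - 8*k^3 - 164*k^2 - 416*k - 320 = (k + 2)*(k^4 + 5*k^3 - 18*k^2 - 128*k - 160) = (k - 5)*(k + 2)*(k^3 + 10*k^2 + 32*k + 32) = (k - 5)*(k + 2)^2*(k^2 + 8*k + 16) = (k - 5)*(k + 2)^2*(k + 4)*(k + 4)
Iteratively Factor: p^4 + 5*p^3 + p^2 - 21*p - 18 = (p + 3)*(p^3 + 2*p^2 - 5*p - 6) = (p + 3)^2*(p^2 - p - 2) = (p - 2)*(p + 3)^2*(p + 1)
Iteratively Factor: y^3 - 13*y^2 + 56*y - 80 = (y - 5)*(y^2 - 8*y + 16) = (y - 5)*(y - 4)*(y - 4)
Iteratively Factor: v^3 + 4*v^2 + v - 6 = (v - 1)*(v^2 + 5*v + 6) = (v - 1)*(v + 2)*(v + 3)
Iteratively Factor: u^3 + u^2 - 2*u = (u)*(u^2 + u - 2) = u*(u - 1)*(u + 2)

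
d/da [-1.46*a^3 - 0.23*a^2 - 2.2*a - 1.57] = -4.38*a^2 - 0.46*a - 2.2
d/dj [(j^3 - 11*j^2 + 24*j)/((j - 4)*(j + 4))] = (j^4 - 72*j^2 + 352*j - 384)/(j^4 - 32*j^2 + 256)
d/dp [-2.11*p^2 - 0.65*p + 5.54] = -4.22*p - 0.65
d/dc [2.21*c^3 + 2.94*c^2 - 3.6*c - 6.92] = 6.63*c^2 + 5.88*c - 3.6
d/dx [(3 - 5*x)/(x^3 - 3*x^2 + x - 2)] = (-5*x^3 + 15*x^2 - 5*x + (5*x - 3)*(3*x^2 - 6*x + 1) + 10)/(x^3 - 3*x^2 + x - 2)^2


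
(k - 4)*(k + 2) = k^2 - 2*k - 8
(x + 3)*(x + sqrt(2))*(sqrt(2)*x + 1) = sqrt(2)*x^3 + 3*x^2 + 3*sqrt(2)*x^2 + sqrt(2)*x + 9*x + 3*sqrt(2)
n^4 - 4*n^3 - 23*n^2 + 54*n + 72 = (n - 6)*(n - 3)*(n + 1)*(n + 4)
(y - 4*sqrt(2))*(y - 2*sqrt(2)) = y^2 - 6*sqrt(2)*y + 16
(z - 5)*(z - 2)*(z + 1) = z^3 - 6*z^2 + 3*z + 10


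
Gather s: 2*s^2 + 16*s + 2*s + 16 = 2*s^2 + 18*s + 16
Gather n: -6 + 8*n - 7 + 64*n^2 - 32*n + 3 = 64*n^2 - 24*n - 10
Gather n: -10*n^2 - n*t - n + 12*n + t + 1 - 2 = -10*n^2 + n*(11 - t) + t - 1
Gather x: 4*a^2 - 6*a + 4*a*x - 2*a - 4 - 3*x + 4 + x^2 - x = 4*a^2 - 8*a + x^2 + x*(4*a - 4)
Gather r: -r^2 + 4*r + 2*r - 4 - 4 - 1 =-r^2 + 6*r - 9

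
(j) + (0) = j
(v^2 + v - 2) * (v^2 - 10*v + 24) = v^4 - 9*v^3 + 12*v^2 + 44*v - 48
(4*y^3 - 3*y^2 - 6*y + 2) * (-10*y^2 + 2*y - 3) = -40*y^5 + 38*y^4 + 42*y^3 - 23*y^2 + 22*y - 6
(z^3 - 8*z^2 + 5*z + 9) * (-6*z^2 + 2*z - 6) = -6*z^5 + 50*z^4 - 52*z^3 + 4*z^2 - 12*z - 54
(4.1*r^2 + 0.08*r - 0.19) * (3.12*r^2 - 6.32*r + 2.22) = 12.792*r^4 - 25.6624*r^3 + 8.0036*r^2 + 1.3784*r - 0.4218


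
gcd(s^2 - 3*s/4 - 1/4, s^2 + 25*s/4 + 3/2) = s + 1/4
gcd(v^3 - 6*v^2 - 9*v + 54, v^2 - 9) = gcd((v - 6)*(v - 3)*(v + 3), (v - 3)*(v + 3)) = v^2 - 9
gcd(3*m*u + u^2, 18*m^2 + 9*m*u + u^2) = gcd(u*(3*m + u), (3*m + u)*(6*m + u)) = 3*m + u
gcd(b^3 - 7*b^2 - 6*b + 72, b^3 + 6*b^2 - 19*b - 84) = b^2 - b - 12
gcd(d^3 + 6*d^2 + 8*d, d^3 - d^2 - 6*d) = d^2 + 2*d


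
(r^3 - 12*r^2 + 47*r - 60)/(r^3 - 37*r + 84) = (r - 5)/(r + 7)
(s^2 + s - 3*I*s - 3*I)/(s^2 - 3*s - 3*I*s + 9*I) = (s + 1)/(s - 3)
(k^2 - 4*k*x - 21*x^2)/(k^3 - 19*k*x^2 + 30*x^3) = (k^2 - 4*k*x - 21*x^2)/(k^3 - 19*k*x^2 + 30*x^3)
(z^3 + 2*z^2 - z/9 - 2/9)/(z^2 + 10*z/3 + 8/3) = (9*z^2 - 1)/(3*(3*z + 4))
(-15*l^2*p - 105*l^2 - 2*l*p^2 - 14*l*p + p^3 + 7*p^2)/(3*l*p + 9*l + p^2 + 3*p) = (-5*l*p - 35*l + p^2 + 7*p)/(p + 3)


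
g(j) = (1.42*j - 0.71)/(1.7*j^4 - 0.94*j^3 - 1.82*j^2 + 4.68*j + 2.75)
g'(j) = (1.42*j - 0.71)*(-6.8*j^3 + 2.82*j^2 + 3.64*j - 4.68)/(1.7*j^4 - 0.94*j^3 - 1.82*j^2 + 4.68*j + 2.75)^2 + 1.42/(1.7*j^4 - 0.94*j^3 - 1.82*j^2 + 4.68*j + 2.75) = (-7.242*j^4 + 7.4976*j^3 + 0.5822*j^2 - 2.5844*j + 7.2278)/(2.89*j^8 - 3.196*j^7 - 5.3044*j^6 + 19.3336*j^5 + 3.864*j^4 - 22.2052*j^3 + 11.8924*j^2 + 25.74*j + 7.5625)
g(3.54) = 0.02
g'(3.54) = -0.02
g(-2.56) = -0.06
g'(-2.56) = -0.09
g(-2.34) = -0.09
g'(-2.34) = -0.15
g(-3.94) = -0.01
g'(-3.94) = -0.01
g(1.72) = 0.11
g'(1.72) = -0.09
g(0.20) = -0.12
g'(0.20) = 0.52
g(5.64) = 0.00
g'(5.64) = -0.00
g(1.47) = 0.13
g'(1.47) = -0.05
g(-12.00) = -0.00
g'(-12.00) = -0.00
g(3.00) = 0.03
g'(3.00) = -0.03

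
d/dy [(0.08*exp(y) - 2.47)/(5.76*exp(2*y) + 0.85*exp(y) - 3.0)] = (-0.4608*exp(2*y) + 28.4544*exp(y) + 1.8595)*exp(y)/(33.1776*exp(4*y) + 9.792*exp(3*y) - 33.8375*exp(2*y) - 5.1*exp(y) + 9.0)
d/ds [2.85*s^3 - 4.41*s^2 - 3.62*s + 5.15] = 8.55*s^2 - 8.82*s - 3.62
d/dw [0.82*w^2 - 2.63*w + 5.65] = 1.64*w - 2.63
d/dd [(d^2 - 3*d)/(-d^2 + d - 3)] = (-2*d^2 - 6*d + 9)/(d^4 - 2*d^3 + 7*d^2 - 6*d + 9)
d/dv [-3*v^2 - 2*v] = -6*v - 2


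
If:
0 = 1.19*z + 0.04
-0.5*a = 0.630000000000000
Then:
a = -1.26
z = -0.03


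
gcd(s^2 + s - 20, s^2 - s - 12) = s - 4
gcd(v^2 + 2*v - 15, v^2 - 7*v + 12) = v - 3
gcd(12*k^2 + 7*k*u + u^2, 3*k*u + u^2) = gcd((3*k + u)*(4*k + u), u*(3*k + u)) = 3*k + u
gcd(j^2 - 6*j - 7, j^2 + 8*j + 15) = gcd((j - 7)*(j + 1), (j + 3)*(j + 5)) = 1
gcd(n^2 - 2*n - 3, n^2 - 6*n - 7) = n + 1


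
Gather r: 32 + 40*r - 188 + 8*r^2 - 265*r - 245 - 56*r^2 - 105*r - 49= -48*r^2 - 330*r - 450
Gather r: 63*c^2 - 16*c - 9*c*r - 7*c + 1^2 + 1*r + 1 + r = 63*c^2 - 23*c + r*(2 - 9*c) + 2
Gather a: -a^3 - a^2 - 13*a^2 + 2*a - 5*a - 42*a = -a^3 - 14*a^2 - 45*a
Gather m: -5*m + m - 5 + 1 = -4*m - 4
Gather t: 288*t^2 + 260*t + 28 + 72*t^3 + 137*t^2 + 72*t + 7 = 72*t^3 + 425*t^2 + 332*t + 35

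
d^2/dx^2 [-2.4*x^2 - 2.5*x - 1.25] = -4.80000000000000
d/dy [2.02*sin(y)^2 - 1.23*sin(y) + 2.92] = (4.04*sin(y) - 1.23)*cos(y)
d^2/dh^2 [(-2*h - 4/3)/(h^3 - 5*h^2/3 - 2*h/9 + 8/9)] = 12*(-27*h^2 + 63*h - 37)/(27*h^6 - 189*h^5 + 549*h^4 - 847*h^3 + 732*h^2 - 336*h + 64)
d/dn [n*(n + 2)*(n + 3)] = 3*n^2 + 10*n + 6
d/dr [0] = 0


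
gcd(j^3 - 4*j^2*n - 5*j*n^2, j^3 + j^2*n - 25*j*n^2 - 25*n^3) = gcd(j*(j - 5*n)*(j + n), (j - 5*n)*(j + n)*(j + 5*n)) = j^2 - 4*j*n - 5*n^2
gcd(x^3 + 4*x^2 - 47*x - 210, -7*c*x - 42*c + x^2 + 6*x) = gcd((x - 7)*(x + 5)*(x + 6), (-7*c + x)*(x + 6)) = x + 6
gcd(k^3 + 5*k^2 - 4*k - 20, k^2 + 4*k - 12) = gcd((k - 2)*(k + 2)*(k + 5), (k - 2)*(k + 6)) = k - 2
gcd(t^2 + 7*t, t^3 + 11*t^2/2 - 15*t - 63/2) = t + 7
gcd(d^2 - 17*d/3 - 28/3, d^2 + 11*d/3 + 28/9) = d + 4/3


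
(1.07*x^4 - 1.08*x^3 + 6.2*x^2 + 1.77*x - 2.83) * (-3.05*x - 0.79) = -3.2635*x^5 + 2.4487*x^4 - 18.0568*x^3 - 10.2965*x^2 + 7.2332*x + 2.2357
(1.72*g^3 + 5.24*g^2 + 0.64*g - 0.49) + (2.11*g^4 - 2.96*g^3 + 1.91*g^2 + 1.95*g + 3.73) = 2.11*g^4 - 1.24*g^3 + 7.15*g^2 + 2.59*g + 3.24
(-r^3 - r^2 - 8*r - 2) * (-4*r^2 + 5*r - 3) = 4*r^5 - r^4 + 30*r^3 - 29*r^2 + 14*r + 6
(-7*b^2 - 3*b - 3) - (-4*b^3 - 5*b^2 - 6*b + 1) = 4*b^3 - 2*b^2 + 3*b - 4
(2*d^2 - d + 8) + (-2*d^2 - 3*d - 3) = 5 - 4*d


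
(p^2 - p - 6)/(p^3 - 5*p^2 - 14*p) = (p - 3)/(p*(p - 7))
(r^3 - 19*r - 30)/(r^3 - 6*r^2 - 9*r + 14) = (r^2 - 2*r - 15)/(r^2 - 8*r + 7)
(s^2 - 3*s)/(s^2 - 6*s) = (s - 3)/(s - 6)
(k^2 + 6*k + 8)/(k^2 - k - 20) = (k + 2)/(k - 5)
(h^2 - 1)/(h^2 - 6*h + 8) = (h^2 - 1)/(h^2 - 6*h + 8)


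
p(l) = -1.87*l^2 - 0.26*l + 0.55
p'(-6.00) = 22.18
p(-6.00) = -65.21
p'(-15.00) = 55.84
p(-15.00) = -416.30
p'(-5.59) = 20.65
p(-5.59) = -56.43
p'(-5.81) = 21.47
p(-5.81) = -61.06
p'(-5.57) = 20.57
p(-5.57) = -56.02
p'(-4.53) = 16.68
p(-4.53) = -36.65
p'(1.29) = -5.08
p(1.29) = -2.90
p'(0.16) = -0.86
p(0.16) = 0.46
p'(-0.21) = 0.53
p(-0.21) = 0.52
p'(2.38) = -9.16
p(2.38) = -10.66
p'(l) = -3.74*l - 0.26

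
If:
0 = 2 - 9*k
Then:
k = 2/9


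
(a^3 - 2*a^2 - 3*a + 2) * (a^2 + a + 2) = a^5 - a^4 - 3*a^3 - 5*a^2 - 4*a + 4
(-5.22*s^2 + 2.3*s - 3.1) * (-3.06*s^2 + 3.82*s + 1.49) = 15.9732*s^4 - 26.9784*s^3 + 10.4942*s^2 - 8.415*s - 4.619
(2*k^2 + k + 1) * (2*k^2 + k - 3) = 4*k^4 + 4*k^3 - 3*k^2 - 2*k - 3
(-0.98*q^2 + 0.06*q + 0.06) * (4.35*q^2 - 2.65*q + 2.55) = -4.263*q^4 + 2.858*q^3 - 2.397*q^2 - 0.00600000000000001*q + 0.153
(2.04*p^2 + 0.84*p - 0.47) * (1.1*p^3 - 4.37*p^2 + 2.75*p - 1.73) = 2.244*p^5 - 7.9908*p^4 + 1.4222*p^3 + 0.8347*p^2 - 2.7457*p + 0.8131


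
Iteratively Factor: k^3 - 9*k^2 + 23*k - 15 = (k - 1)*(k^2 - 8*k + 15) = (k - 3)*(k - 1)*(k - 5)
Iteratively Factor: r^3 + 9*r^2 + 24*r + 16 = (r + 1)*(r^2 + 8*r + 16) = (r + 1)*(r + 4)*(r + 4)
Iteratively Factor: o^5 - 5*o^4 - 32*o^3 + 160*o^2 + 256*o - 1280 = (o - 4)*(o^4 - o^3 - 36*o^2 + 16*o + 320) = (o - 5)*(o - 4)*(o^3 + 4*o^2 - 16*o - 64) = (o - 5)*(o - 4)*(o + 4)*(o^2 - 16) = (o - 5)*(o - 4)^2*(o + 4)*(o + 4)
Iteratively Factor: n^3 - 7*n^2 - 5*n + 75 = (n - 5)*(n^2 - 2*n - 15) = (n - 5)^2*(n + 3)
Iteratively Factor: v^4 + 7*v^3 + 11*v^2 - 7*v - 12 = (v + 3)*(v^3 + 4*v^2 - v - 4) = (v + 3)*(v + 4)*(v^2 - 1) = (v - 1)*(v + 3)*(v + 4)*(v + 1)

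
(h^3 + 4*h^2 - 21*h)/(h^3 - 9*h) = (h + 7)/(h + 3)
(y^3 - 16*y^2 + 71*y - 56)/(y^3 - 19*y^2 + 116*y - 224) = (y - 1)/(y - 4)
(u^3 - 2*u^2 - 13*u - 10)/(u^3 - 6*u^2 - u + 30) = (u + 1)/(u - 3)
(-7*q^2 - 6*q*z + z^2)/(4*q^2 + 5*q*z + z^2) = (-7*q + z)/(4*q + z)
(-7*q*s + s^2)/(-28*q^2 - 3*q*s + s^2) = s/(4*q + s)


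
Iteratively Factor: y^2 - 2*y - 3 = (y - 3)*(y + 1)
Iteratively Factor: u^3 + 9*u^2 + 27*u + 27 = (u + 3)*(u^2 + 6*u + 9) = (u + 3)^2*(u + 3)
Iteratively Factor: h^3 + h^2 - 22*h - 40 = (h - 5)*(h^2 + 6*h + 8) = (h - 5)*(h + 4)*(h + 2)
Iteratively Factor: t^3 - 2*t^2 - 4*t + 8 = (t + 2)*(t^2 - 4*t + 4) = (t - 2)*(t + 2)*(t - 2)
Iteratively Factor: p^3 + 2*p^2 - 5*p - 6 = (p + 1)*(p^2 + p - 6) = (p + 1)*(p + 3)*(p - 2)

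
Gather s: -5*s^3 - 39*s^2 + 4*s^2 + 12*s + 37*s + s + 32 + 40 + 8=-5*s^3 - 35*s^2 + 50*s + 80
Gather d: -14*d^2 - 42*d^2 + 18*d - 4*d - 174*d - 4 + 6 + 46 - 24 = -56*d^2 - 160*d + 24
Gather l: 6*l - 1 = 6*l - 1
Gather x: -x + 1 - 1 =-x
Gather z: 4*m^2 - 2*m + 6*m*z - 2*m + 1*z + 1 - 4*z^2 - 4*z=4*m^2 - 4*m - 4*z^2 + z*(6*m - 3) + 1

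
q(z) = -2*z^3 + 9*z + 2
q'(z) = 9 - 6*z^2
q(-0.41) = -1.55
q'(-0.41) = 7.99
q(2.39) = -3.79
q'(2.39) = -25.27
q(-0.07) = 1.37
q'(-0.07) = 8.97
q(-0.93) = -4.76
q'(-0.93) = 3.81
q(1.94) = 4.86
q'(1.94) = -13.58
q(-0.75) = -3.91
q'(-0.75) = 5.62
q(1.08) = 9.20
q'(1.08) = 2.00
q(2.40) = -4.05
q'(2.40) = -25.56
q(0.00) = 2.00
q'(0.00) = 9.00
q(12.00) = -3346.00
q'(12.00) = -855.00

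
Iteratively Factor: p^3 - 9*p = (p)*(p^2 - 9) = p*(p - 3)*(p + 3)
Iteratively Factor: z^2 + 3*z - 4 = (z - 1)*(z + 4)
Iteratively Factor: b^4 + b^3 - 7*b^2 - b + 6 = (b + 1)*(b^3 - 7*b + 6) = (b + 1)*(b + 3)*(b^2 - 3*b + 2) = (b - 2)*(b + 1)*(b + 3)*(b - 1)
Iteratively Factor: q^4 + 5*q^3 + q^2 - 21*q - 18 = (q + 1)*(q^3 + 4*q^2 - 3*q - 18) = (q + 1)*(q + 3)*(q^2 + q - 6) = (q + 1)*(q + 3)^2*(q - 2)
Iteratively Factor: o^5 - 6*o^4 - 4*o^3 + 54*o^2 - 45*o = (o + 3)*(o^4 - 9*o^3 + 23*o^2 - 15*o) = (o - 5)*(o + 3)*(o^3 - 4*o^2 + 3*o) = (o - 5)*(o - 3)*(o + 3)*(o^2 - o) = o*(o - 5)*(o - 3)*(o + 3)*(o - 1)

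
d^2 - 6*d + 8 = (d - 4)*(d - 2)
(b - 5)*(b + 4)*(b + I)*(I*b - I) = I*b^4 - b^3 - 2*I*b^3 + 2*b^2 - 19*I*b^2 + 19*b + 20*I*b - 20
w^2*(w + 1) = w^3 + w^2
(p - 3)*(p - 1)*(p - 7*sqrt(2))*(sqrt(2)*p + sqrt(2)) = sqrt(2)*p^4 - 14*p^3 - 3*sqrt(2)*p^3 - sqrt(2)*p^2 + 42*p^2 + 3*sqrt(2)*p + 14*p - 42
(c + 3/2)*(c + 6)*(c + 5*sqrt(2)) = c^3 + 5*sqrt(2)*c^2 + 15*c^2/2 + 9*c + 75*sqrt(2)*c/2 + 45*sqrt(2)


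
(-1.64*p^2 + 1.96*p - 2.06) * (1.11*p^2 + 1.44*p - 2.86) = -1.8204*p^4 - 0.185999999999999*p^3 + 5.2262*p^2 - 8.572*p + 5.8916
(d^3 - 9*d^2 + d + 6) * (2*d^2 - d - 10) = 2*d^5 - 19*d^4 + d^3 + 101*d^2 - 16*d - 60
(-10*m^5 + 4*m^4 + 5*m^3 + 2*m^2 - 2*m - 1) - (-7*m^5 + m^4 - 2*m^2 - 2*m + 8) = -3*m^5 + 3*m^4 + 5*m^3 + 4*m^2 - 9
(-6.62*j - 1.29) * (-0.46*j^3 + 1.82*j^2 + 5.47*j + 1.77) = 3.0452*j^4 - 11.455*j^3 - 38.5592*j^2 - 18.7737*j - 2.2833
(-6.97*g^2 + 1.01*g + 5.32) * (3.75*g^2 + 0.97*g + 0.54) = -26.1375*g^4 - 2.9734*g^3 + 17.1659*g^2 + 5.7058*g + 2.8728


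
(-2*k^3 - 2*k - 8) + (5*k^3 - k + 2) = 3*k^3 - 3*k - 6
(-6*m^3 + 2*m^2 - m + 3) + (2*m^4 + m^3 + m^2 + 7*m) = 2*m^4 - 5*m^3 + 3*m^2 + 6*m + 3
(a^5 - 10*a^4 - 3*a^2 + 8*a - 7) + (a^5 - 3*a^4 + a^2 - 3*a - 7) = 2*a^5 - 13*a^4 - 2*a^2 + 5*a - 14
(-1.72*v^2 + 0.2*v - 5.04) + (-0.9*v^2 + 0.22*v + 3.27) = -2.62*v^2 + 0.42*v - 1.77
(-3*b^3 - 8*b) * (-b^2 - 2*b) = 3*b^5 + 6*b^4 + 8*b^3 + 16*b^2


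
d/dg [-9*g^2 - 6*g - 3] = -18*g - 6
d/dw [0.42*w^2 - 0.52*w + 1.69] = 0.84*w - 0.52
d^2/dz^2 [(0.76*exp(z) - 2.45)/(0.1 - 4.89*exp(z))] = (58.213005*exp(z) + 1.19045)*exp(z)/(116.930169*exp(3*z) - 7.17363*exp(2*z) + 0.1467*exp(z) - 0.001)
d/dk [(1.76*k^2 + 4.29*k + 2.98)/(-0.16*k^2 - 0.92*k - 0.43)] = (-0.9328*k^2 - 0.56*k + 0.8969)/(0.0256*k^4 + 0.2944*k^3 + 0.984*k^2 + 0.7912*k + 0.1849)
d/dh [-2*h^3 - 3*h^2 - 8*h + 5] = -6*h^2 - 6*h - 8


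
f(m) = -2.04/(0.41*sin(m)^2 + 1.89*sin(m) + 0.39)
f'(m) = -2.04*(-0.82*sin(m)*cos(m) - 1.89*cos(m))/(0.41*sin(m)^2 + 1.89*sin(m) + 0.39)^2 = (1.6728*sin(m) + 3.8556)*cos(m)/(0.41*sin(m)^2 + 1.89*sin(m) + 0.39)^2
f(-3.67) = -1.41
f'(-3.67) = -1.94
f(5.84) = 5.91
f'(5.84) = 23.81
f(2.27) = -0.98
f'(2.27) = -0.77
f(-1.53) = 1.87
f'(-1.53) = 0.08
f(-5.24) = -0.88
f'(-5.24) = 0.49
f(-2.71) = 6.20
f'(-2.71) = -26.50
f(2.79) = -1.87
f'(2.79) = -3.50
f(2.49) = -1.21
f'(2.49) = -1.36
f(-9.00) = 6.39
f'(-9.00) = -28.30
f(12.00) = 4.03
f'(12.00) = 9.75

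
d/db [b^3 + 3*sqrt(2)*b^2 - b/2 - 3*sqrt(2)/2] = 3*b^2 + 6*sqrt(2)*b - 1/2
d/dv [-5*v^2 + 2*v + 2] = 2 - 10*v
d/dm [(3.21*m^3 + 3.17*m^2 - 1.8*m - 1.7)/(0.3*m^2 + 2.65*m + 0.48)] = (0.963*m^4 + 17.013*m^3 + 13.5629*m^2 + 4.0632*m + 3.641)/(0.09*m^4 + 1.59*m^3 + 7.3105*m^2 + 2.544*m + 0.2304)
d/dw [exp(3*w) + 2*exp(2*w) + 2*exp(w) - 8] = (3*exp(2*w) + 4*exp(w) + 2)*exp(w)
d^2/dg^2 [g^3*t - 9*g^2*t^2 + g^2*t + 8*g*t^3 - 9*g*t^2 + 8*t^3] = 2*t*(3*g - 9*t + 1)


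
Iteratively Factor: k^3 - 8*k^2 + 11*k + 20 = (k - 4)*(k^2 - 4*k - 5) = (k - 5)*(k - 4)*(k + 1)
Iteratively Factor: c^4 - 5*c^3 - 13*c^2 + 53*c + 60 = (c + 3)*(c^3 - 8*c^2 + 11*c + 20) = (c + 1)*(c + 3)*(c^2 - 9*c + 20) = (c - 5)*(c + 1)*(c + 3)*(c - 4)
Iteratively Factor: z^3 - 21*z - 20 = (z + 4)*(z^2 - 4*z - 5) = (z + 1)*(z + 4)*(z - 5)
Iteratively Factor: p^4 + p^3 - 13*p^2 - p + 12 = (p + 4)*(p^3 - 3*p^2 - p + 3) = (p - 1)*(p + 4)*(p^2 - 2*p - 3) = (p - 1)*(p + 1)*(p + 4)*(p - 3)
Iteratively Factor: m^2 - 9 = (m - 3)*(m + 3)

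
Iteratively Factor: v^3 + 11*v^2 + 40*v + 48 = (v + 4)*(v^2 + 7*v + 12) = (v + 3)*(v + 4)*(v + 4)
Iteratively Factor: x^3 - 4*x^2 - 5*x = (x + 1)*(x^2 - 5*x) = x*(x + 1)*(x - 5)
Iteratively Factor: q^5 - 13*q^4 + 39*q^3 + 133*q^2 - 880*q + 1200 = (q - 3)*(q^4 - 10*q^3 + 9*q^2 + 160*q - 400) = (q - 5)*(q - 3)*(q^3 - 5*q^2 - 16*q + 80) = (q - 5)*(q - 4)*(q - 3)*(q^2 - q - 20) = (q - 5)^2*(q - 4)*(q - 3)*(q + 4)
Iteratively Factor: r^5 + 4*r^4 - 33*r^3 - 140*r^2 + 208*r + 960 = (r - 5)*(r^4 + 9*r^3 + 12*r^2 - 80*r - 192) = (r - 5)*(r + 4)*(r^3 + 5*r^2 - 8*r - 48) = (r - 5)*(r + 4)^2*(r^2 + r - 12) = (r - 5)*(r - 3)*(r + 4)^2*(r + 4)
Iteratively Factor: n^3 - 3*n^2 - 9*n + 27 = (n - 3)*(n^2 - 9) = (n - 3)*(n + 3)*(n - 3)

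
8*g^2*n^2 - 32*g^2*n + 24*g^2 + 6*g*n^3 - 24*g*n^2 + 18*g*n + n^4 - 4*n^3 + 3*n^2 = (2*g + n)*(4*g + n)*(n - 3)*(n - 1)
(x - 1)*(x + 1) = x^2 - 1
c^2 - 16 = (c - 4)*(c + 4)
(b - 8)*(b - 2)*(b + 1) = b^3 - 9*b^2 + 6*b + 16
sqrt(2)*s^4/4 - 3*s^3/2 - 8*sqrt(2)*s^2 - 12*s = s*(s/2 + sqrt(2))*(s - 6*sqrt(2))*(sqrt(2)*s/2 + 1)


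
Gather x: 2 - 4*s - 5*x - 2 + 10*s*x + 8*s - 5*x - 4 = 4*s + x*(10*s - 10) - 4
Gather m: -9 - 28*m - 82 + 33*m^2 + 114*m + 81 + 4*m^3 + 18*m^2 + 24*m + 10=4*m^3 + 51*m^2 + 110*m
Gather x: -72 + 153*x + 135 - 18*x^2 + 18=-18*x^2 + 153*x + 81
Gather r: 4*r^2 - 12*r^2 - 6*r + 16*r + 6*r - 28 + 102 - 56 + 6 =-8*r^2 + 16*r + 24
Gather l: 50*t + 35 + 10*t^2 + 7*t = 10*t^2 + 57*t + 35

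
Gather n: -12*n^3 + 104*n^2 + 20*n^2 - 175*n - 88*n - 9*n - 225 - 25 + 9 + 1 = -12*n^3 + 124*n^2 - 272*n - 240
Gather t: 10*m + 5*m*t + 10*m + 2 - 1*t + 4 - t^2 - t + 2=20*m - t^2 + t*(5*m - 2) + 8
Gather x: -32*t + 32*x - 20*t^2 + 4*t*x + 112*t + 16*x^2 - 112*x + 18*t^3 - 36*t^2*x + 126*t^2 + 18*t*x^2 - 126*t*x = 18*t^3 + 106*t^2 + 80*t + x^2*(18*t + 16) + x*(-36*t^2 - 122*t - 80)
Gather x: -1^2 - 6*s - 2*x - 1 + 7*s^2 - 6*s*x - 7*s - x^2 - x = 7*s^2 - 13*s - x^2 + x*(-6*s - 3) - 2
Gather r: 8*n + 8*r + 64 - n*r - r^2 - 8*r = -n*r + 8*n - r^2 + 64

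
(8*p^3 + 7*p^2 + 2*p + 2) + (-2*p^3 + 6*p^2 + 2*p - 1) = 6*p^3 + 13*p^2 + 4*p + 1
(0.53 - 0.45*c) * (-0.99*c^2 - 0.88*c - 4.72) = 0.4455*c^3 - 0.1287*c^2 + 1.6576*c - 2.5016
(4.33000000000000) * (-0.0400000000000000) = -0.173200000000000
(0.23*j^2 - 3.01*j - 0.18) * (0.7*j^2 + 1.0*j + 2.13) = 0.161*j^4 - 1.877*j^3 - 2.6461*j^2 - 6.5913*j - 0.3834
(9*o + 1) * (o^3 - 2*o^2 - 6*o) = 9*o^4 - 17*o^3 - 56*o^2 - 6*o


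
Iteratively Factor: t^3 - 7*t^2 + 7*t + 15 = (t + 1)*(t^2 - 8*t + 15) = (t - 5)*(t + 1)*(t - 3)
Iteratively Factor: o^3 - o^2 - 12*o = (o - 4)*(o^2 + 3*o) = o*(o - 4)*(o + 3)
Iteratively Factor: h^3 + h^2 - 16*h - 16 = (h + 4)*(h^2 - 3*h - 4) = (h - 4)*(h + 4)*(h + 1)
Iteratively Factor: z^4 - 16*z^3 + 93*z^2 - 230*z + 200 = (z - 5)*(z^3 - 11*z^2 + 38*z - 40) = (z - 5)*(z - 4)*(z^2 - 7*z + 10) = (z - 5)*(z - 4)*(z - 2)*(z - 5)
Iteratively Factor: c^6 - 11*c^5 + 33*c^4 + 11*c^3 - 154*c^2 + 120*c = (c + 2)*(c^5 - 13*c^4 + 59*c^3 - 107*c^2 + 60*c) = (c - 1)*(c + 2)*(c^4 - 12*c^3 + 47*c^2 - 60*c) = (c - 5)*(c - 1)*(c + 2)*(c^3 - 7*c^2 + 12*c) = (c - 5)*(c - 3)*(c - 1)*(c + 2)*(c^2 - 4*c) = (c - 5)*(c - 4)*(c - 3)*(c - 1)*(c + 2)*(c)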